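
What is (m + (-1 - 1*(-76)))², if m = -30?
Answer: 2025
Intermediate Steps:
(m + (-1 - 1*(-76)))² = (-30 + (-1 - 1*(-76)))² = (-30 + (-1 + 76))² = (-30 + 75)² = 45² = 2025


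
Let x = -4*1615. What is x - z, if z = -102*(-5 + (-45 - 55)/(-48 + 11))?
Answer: -247690/37 ≈ -6694.3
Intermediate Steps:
z = 8670/37 (z = -102*(-5 - 100/(-37)) = -102*(-5 - 100*(-1/37)) = -102*(-5 + 100/37) = -102*(-85/37) = 8670/37 ≈ 234.32)
x = -6460
x - z = -6460 - 1*8670/37 = -6460 - 8670/37 = -247690/37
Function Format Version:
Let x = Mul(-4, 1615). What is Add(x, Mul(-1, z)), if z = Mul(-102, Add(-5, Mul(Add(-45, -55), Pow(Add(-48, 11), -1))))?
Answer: Rational(-247690, 37) ≈ -6694.3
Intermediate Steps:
z = Rational(8670, 37) (z = Mul(-102, Add(-5, Mul(-100, Pow(-37, -1)))) = Mul(-102, Add(-5, Mul(-100, Rational(-1, 37)))) = Mul(-102, Add(-5, Rational(100, 37))) = Mul(-102, Rational(-85, 37)) = Rational(8670, 37) ≈ 234.32)
x = -6460
Add(x, Mul(-1, z)) = Add(-6460, Mul(-1, Rational(8670, 37))) = Add(-6460, Rational(-8670, 37)) = Rational(-247690, 37)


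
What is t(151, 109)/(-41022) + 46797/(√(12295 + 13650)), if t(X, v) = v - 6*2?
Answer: -97/41022 + 46797*√25945/25945 ≈ 290.53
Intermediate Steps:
t(X, v) = -12 + v (t(X, v) = v - 12 = -12 + v)
t(151, 109)/(-41022) + 46797/(√(12295 + 13650)) = (-12 + 109)/(-41022) + 46797/(√(12295 + 13650)) = 97*(-1/41022) + 46797/(√25945) = -97/41022 + 46797*(√25945/25945) = -97/41022 + 46797*√25945/25945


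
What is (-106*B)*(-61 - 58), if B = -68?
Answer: -857752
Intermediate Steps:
(-106*B)*(-61 - 58) = (-106*(-68))*(-61 - 58) = 7208*(-119) = -857752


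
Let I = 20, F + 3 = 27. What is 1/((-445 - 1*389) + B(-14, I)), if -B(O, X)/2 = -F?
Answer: -1/786 ≈ -0.0012723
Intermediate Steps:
F = 24 (F = -3 + 27 = 24)
B(O, X) = 48 (B(O, X) = -(-2)*24 = -2*(-24) = 48)
1/((-445 - 1*389) + B(-14, I)) = 1/((-445 - 1*389) + 48) = 1/((-445 - 389) + 48) = 1/(-834 + 48) = 1/(-786) = -1/786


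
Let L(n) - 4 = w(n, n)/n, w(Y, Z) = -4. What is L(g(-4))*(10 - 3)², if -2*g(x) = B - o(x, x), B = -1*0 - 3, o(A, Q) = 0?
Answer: 196/3 ≈ 65.333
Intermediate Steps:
B = -3 (B = 0 - 3 = -3)
g(x) = 3/2 (g(x) = -(-3 - 1*0)/2 = -(-3 + 0)/2 = -½*(-3) = 3/2)
L(n) = 4 - 4/n
L(g(-4))*(10 - 3)² = (4 - 4/3/2)*(10 - 3)² = (4 - 4*⅔)*7² = (4 - 8/3)*49 = (4/3)*49 = 196/3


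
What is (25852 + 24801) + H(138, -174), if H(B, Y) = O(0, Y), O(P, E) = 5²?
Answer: 50678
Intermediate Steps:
O(P, E) = 25
H(B, Y) = 25
(25852 + 24801) + H(138, -174) = (25852 + 24801) + 25 = 50653 + 25 = 50678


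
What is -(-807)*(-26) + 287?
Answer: -20695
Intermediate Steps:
-(-807)*(-26) + 287 = -269*78 + 287 = -20982 + 287 = -20695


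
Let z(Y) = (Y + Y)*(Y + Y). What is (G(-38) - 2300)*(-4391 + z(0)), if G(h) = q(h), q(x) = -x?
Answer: 9932442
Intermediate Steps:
G(h) = -h
z(Y) = 4*Y² (z(Y) = (2*Y)*(2*Y) = 4*Y²)
(G(-38) - 2300)*(-4391 + z(0)) = (-1*(-38) - 2300)*(-4391 + 4*0²) = (38 - 2300)*(-4391 + 4*0) = -2262*(-4391 + 0) = -2262*(-4391) = 9932442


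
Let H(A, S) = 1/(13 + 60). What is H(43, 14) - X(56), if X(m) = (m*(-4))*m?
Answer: 915713/73 ≈ 12544.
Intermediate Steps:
X(m) = -4*m² (X(m) = (-4*m)*m = -4*m²)
H(A, S) = 1/73
H(43, 14) - X(56) = 1/73 - (-4)*56² = 1/73 - (-4)*3136 = 1/73 - 1*(-12544) = 1/73 + 12544 = 915713/73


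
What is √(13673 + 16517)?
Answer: √30190 ≈ 173.75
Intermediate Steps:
√(13673 + 16517) = √30190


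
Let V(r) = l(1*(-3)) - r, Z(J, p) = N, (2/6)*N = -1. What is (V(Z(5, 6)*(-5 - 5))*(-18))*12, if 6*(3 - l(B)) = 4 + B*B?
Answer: 6300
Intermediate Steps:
N = -3 (N = 3*(-1) = -3)
Z(J, p) = -3
l(B) = 7/3 - B²/6 (l(B) = 3 - (4 + B*B)/6 = 3 - (4 + B²)/6 = 3 + (-⅔ - B²/6) = 7/3 - B²/6)
V(r) = ⅚ - r (V(r) = (7/3 - (1*(-3))²/6) - r = (7/3 - ⅙*(-3)²) - r = (7/3 - ⅙*9) - r = (7/3 - 3/2) - r = ⅚ - r)
(V(Z(5, 6)*(-5 - 5))*(-18))*12 = ((⅚ - (-3)*(-5 - 5))*(-18))*12 = ((⅚ - (-3)*(-10))*(-18))*12 = ((⅚ - 1*30)*(-18))*12 = ((⅚ - 30)*(-18))*12 = -175/6*(-18)*12 = 525*12 = 6300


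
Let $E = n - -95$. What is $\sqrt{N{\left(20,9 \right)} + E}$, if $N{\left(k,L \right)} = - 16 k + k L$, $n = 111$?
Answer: $\sqrt{66} \approx 8.124$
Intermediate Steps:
$E = 206$ ($E = 111 - -95 = 111 + 95 = 206$)
$N{\left(k,L \right)} = - 16 k + L k$
$\sqrt{N{\left(20,9 \right)} + E} = \sqrt{20 \left(-16 + 9\right) + 206} = \sqrt{20 \left(-7\right) + 206} = \sqrt{-140 + 206} = \sqrt{66}$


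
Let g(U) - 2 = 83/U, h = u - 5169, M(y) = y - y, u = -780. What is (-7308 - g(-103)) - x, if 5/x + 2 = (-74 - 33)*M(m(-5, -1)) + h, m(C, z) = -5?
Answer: -4480191982/612953 ≈ -7309.2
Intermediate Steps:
M(y) = 0
h = -5949 (h = -780 - 5169 = -5949)
g(U) = 2 + 83/U
x = -5/5951 (x = 5/(-2 + ((-74 - 33)*0 - 5949)) = 5/(-2 + (-107*0 - 5949)) = 5/(-2 + (0 - 5949)) = 5/(-2 - 5949) = 5/(-5951) = 5*(-1/5951) = -5/5951 ≈ -0.00084019)
(-7308 - g(-103)) - x = (-7308 - (2 + 83/(-103))) - 1*(-5/5951) = (-7308 - (2 + 83*(-1/103))) + 5/5951 = (-7308 - (2 - 83/103)) + 5/5951 = (-7308 - 1*123/103) + 5/5951 = (-7308 - 123/103) + 5/5951 = -752847/103 + 5/5951 = -4480191982/612953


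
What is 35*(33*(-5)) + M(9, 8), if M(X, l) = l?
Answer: -5767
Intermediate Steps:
35*(33*(-5)) + M(9, 8) = 35*(33*(-5)) + 8 = 35*(-165) + 8 = -5775 + 8 = -5767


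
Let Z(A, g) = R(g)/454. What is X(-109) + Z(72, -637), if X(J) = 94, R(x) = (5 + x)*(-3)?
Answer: 22286/227 ≈ 98.176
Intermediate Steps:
R(x) = -15 - 3*x
Z(A, g) = -15/454 - 3*g/454 (Z(A, g) = (-15 - 3*g)/454 = (-15 - 3*g)*(1/454) = -15/454 - 3*g/454)
X(-109) + Z(72, -637) = 94 + (-15/454 - 3/454*(-637)) = 94 + (-15/454 + 1911/454) = 94 + 948/227 = 22286/227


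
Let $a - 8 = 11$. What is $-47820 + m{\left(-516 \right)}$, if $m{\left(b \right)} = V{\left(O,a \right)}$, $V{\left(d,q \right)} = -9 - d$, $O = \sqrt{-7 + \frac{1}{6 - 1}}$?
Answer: $-47829 - \frac{i \sqrt{170}}{5} \approx -47829.0 - 2.6077 i$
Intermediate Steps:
$O = \frac{i \sqrt{170}}{5}$ ($O = \sqrt{-7 + \frac{1}{5}} = \sqrt{- \frac{34}{5}} = \frac{i \sqrt{170}}{5} \approx 2.6077 i$)
$a = 19$ ($a = 8 + 11 = 19$)
$m{\left(b \right)} = -9 - \frac{i \sqrt{170}}{5}$
$-47820 + m{\left(-516 \right)} = -47820 - \left(9 + \frac{i \sqrt{170}}{5}\right) = -47829 - \frac{i \sqrt{170}}{5}$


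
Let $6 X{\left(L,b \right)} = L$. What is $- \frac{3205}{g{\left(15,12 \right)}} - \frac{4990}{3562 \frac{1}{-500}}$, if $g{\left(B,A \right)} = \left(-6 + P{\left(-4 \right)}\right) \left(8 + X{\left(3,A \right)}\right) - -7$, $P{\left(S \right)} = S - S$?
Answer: $\frac{60598105}{78364} \approx 773.29$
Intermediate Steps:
$P{\left(S \right)} = 0$
$X{\left(L,b \right)} = \frac{L}{6}$
$g{\left(B,A \right)} = -44$ ($g{\left(B,A \right)} = \left(-6 + 0\right) \left(8 + \frac{1}{6} \cdot 3\right) - -7 = - 6 \left(8 + \frac{1}{2}\right) + 7 = \left(-6\right) \frac{17}{2} + 7 = -51 + 7 = -44$)
$- \frac{3205}{g{\left(15,12 \right)}} - \frac{4990}{3562 \frac{1}{-500}} = - \frac{3205}{-44} - \frac{4990}{3562 \frac{1}{-500}} = \left(-3205\right) \left(- \frac{1}{44}\right) - \frac{4990}{3562 \left(- \frac{1}{500}\right)} = \frac{3205}{44} - \frac{4990}{- \frac{1781}{250}} = \frac{3205}{44} - - \frac{1247500}{1781} = \frac{3205}{44} + \frac{1247500}{1781} = \frac{60598105}{78364}$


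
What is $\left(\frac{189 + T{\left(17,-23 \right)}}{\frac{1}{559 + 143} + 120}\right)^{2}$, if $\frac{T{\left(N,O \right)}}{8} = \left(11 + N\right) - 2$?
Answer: $\frac{77670345636}{7096546081} \approx 10.945$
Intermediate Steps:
$T{\left(N,O \right)} = 72 + 8 N$ ($T{\left(N,O \right)} = 8 \left(\left(11 + N\right) - 2\right) = 8 \left(9 + N\right) = 72 + 8 N$)
$\left(\frac{189 + T{\left(17,-23 \right)}}{\frac{1}{559 + 143} + 120}\right)^{2} = \left(\frac{189 + \left(72 + 8 \cdot 17\right)}{\frac{1}{559 + 143} + 120}\right)^{2} = \left(\frac{189 + \left(72 + 136\right)}{\frac{1}{702} + 120}\right)^{2} = \left(\frac{189 + 208}{\frac{1}{702} + 120}\right)^{2} = \left(\frac{397}{\frac{84241}{702}}\right)^{2} = \left(397 \cdot \frac{702}{84241}\right)^{2} = \left(\frac{278694}{84241}\right)^{2} = \frac{77670345636}{7096546081}$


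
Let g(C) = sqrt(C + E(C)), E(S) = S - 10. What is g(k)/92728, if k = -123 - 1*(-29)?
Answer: 3*I*sqrt(22)/92728 ≈ 0.00015175*I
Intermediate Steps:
k = -94 (k = -123 + 29 = -94)
E(S) = -10 + S
g(C) = sqrt(-10 + 2*C) (g(C) = sqrt(C + (-10 + C)) = sqrt(-10 + 2*C))
g(k)/92728 = sqrt(-10 + 2*(-94))/92728 = sqrt(-10 - 188)*(1/92728) = sqrt(-198)*(1/92728) = (3*I*sqrt(22))*(1/92728) = 3*I*sqrt(22)/92728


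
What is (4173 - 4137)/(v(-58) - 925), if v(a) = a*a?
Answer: 4/271 ≈ 0.014760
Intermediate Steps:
v(a) = a**2
(4173 - 4137)/(v(-58) - 925) = (4173 - 4137)/((-58)**2 - 925) = 36/(3364 - 925) = 36/2439 = 36*(1/2439) = 4/271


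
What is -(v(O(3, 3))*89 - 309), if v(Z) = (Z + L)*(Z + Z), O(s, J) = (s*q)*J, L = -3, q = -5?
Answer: -384171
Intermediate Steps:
O(s, J) = -5*J*s (O(s, J) = (s*(-5))*J = (-5*s)*J = -5*J*s)
v(Z) = 2*Z*(-3 + Z) (v(Z) = (Z - 3)*(Z + Z) = (-3 + Z)*(2*Z) = 2*Z*(-3 + Z))
-(v(O(3, 3))*89 - 309) = -((2*(-5*3*3)*(-3 - 5*3*3))*89 - 309) = -((2*(-45)*(-3 - 45))*89 - 309) = -((2*(-45)*(-48))*89 - 309) = -(4320*89 - 309) = -(384480 - 309) = -1*384171 = -384171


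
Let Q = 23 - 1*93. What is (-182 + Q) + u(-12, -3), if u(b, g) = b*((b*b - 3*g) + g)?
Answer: -2052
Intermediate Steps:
u(b, g) = b*(b² - 2*g) (u(b, g) = b*((b² - 3*g) + g) = b*(b² - 2*g))
Q = -70 (Q = 23 - 93 = -70)
(-182 + Q) + u(-12, -3) = (-182 - 70) - 12*((-12)² - 2*(-3)) = -252 - 12*(144 + 6) = -252 - 12*150 = -252 - 1800 = -2052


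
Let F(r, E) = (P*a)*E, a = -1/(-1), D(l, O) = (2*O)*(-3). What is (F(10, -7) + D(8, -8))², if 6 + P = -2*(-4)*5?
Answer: 36100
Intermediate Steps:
P = 34 (P = -6 - 2*(-4)*5 = -6 + 8*5 = -6 + 40 = 34)
D(l, O) = -6*O
a = 1 (a = -1*(-1) = 1)
F(r, E) = 34*E (F(r, E) = (34*1)*E = 34*E)
(F(10, -7) + D(8, -8))² = (34*(-7) - 6*(-8))² = (-238 + 48)² = (-190)² = 36100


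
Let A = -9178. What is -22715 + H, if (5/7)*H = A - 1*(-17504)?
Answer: -55293/5 ≈ -11059.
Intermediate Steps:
H = 58282/5 (H = 7*(-9178 - 1*(-17504))/5 = 7*(-9178 + 17504)/5 = (7/5)*8326 = 58282/5 ≈ 11656.)
-22715 + H = -22715 + 58282/5 = -55293/5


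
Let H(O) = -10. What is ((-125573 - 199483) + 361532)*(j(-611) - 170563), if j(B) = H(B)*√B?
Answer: -6221455988 - 364760*I*√611 ≈ -6.2215e+9 - 9.0163e+6*I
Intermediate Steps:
j(B) = -10*√B
((-125573 - 199483) + 361532)*(j(-611) - 170563) = ((-125573 - 199483) + 361532)*(-10*I*√611 - 170563) = (-325056 + 361532)*(-10*I*√611 - 170563) = 36476*(-10*I*√611 - 170563) = 36476*(-170563 - 10*I*√611) = -6221455988 - 364760*I*√611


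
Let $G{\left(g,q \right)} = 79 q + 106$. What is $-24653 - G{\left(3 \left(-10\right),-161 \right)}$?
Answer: $-12040$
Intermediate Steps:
$G{\left(g,q \right)} = 106 + 79 q$
$-24653 - G{\left(3 \left(-10\right),-161 \right)} = -24653 - \left(106 + 79 \left(-161\right)\right) = -24653 - \left(106 - 12719\right) = -24653 - -12613 = -24653 + 12613 = -12040$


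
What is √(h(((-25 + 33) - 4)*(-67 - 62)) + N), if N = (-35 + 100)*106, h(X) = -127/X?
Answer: √458642343/258 ≈ 83.008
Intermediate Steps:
N = 6890 (N = 65*106 = 6890)
√(h(((-25 + 33) - 4)*(-67 - 62)) + N) = √(-127*1/((-67 - 62)*((-25 + 33) - 4)) + 6890) = √(-127*(-1/(129*(8 - 4))) + 6890) = √(-127/(4*(-129)) + 6890) = √(-127/(-516) + 6890) = √(-127*(-1/516) + 6890) = √(127/516 + 6890) = √(3555367/516) = √458642343/258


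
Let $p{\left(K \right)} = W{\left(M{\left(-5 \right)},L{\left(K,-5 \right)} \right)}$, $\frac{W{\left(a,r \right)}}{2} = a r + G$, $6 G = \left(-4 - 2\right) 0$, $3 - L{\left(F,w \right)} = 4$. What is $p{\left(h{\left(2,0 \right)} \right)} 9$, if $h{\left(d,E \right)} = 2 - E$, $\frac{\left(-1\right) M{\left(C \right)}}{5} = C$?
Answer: $-450$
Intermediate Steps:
$M{\left(C \right)} = - 5 C$
$L{\left(F,w \right)} = -1$ ($L{\left(F,w \right)} = 3 - 4 = -1$)
$G = 0$ ($G = \frac{\left(-4 - 2\right) 0}{6} = \frac{\left(-6\right) 0}{6} = \frac{1}{6} \cdot 0 = 0$)
$W{\left(a,r \right)} = 2 a r$ ($W{\left(a,r \right)} = 2 \left(a r + 0\right) = 2 a r$)
$p{\left(K \right)} = -50$ ($p{\left(K \right)} = 2 \left(\left(-5\right) \left(-5\right)\right) \left(-1\right) = 2 \cdot 25 \left(-1\right) = -50$)
$p{\left(h{\left(2,0 \right)} \right)} 9 = \left(-50\right) 9 = -450$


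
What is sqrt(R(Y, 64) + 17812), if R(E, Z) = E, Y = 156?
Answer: 4*sqrt(1123) ≈ 134.04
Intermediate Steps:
sqrt(R(Y, 64) + 17812) = sqrt(156 + 17812) = sqrt(17968) = 4*sqrt(1123)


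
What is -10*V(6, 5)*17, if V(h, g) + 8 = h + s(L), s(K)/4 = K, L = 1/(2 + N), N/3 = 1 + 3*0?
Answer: 204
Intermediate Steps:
N = 3 (N = 3*(1 + 3*0) = 3*(1 + 0) = 3*1 = 3)
L = ⅕ (L = 1/(2 + 3) = 1/5 = ⅕ ≈ 0.20000)
s(K) = 4*K
V(h, g) = -36/5 + h (V(h, g) = -8 + (h + 4*(⅕)) = -8 + (h + ⅘) = -8 + (⅘ + h) = -36/5 + h)
-10*V(6, 5)*17 = -10*(-36/5 + 6)*17 = -10*(-6/5)*17 = 12*17 = 204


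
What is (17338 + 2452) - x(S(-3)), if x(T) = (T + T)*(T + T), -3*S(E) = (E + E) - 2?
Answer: 177854/9 ≈ 19762.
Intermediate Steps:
S(E) = ⅔ - 2*E/3 (S(E) = -((E + E) - 2)/3 = -(2*E - 2)/3 = -(-2 + 2*E)/3 = ⅔ - 2*E/3)
x(T) = 4*T² (x(T) = (2*T)*(2*T) = 4*T²)
(17338 + 2452) - x(S(-3)) = (17338 + 2452) - 4*(⅔ - ⅔*(-3))² = 19790 - 4*(⅔ + 2)² = 19790 - 4*(8/3)² = 19790 - 4*64/9 = 19790 - 1*256/9 = 19790 - 256/9 = 177854/9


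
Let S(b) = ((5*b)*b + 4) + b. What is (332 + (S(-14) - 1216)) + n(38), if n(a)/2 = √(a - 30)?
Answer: 86 + 4*√2 ≈ 91.657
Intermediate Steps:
n(a) = 2*√(-30 + a) (n(a) = 2*√(a - 30) = 2*√(-30 + a))
S(b) = 4 + b + 5*b² (S(b) = (5*b² + 4) + b = (4 + 5*b²) + b = 4 + b + 5*b²)
(332 + (S(-14) - 1216)) + n(38) = (332 + ((4 - 14 + 5*(-14)²) - 1216)) + 2*√(-30 + 38) = (332 + ((4 - 14 + 5*196) - 1216)) + 2*√8 = (332 + ((4 - 14 + 980) - 1216)) + 2*(2*√2) = (332 + (970 - 1216)) + 4*√2 = (332 - 246) + 4*√2 = 86 + 4*√2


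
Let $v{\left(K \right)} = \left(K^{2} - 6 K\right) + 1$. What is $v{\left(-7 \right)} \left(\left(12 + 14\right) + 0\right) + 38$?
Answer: $2430$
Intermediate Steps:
$v{\left(K \right)} = 1 + K^{2} - 6 K$
$v{\left(-7 \right)} \left(\left(12 + 14\right) + 0\right) + 38 = \left(1 + \left(-7\right)^{2} - -42\right) \left(\left(12 + 14\right) + 0\right) + 38 = \left(1 + 49 + 42\right) \left(26 + 0\right) + 38 = 92 \cdot 26 + 38 = 2392 + 38 = 2430$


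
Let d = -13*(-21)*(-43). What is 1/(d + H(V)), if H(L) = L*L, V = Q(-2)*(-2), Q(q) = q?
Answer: -1/11723 ≈ -8.5302e-5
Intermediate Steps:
d = -11739 (d = 273*(-43) = -11739)
V = 4 (V = -2*(-2) = 4)
H(L) = L**2
1/(d + H(V)) = 1/(-11739 + 4**2) = 1/(-11739 + 16) = 1/(-11723) = -1/11723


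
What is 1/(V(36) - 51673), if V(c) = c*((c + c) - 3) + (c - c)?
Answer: -1/49189 ≈ -2.0330e-5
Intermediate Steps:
V(c) = c*(-3 + 2*c) (V(c) = c*(2*c - 3) + 0 = c*(-3 + 2*c) + 0 = c*(-3 + 2*c))
1/(V(36) - 51673) = 1/(36*(-3 + 2*36) - 51673) = 1/(36*(-3 + 72) - 51673) = 1/(36*69 - 51673) = 1/(2484 - 51673) = 1/(-49189) = -1/49189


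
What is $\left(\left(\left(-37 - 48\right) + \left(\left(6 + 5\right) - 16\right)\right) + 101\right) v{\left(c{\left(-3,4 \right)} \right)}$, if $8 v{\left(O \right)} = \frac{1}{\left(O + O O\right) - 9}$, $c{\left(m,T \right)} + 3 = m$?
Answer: $\frac{11}{168} \approx 0.065476$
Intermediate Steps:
$c{\left(m,T \right)} = -3 + m$
$v{\left(O \right)} = \frac{1}{8 \left(-9 + O + O^{2}\right)}$ ($v{\left(O \right)} = \frac{1}{8 \left(\left(O + O O\right) - 9\right)} = \frac{1}{8 \left(\left(O + O^{2}\right) - 9\right)} = \frac{1}{8 \left(-9 + O + O^{2}\right)}$)
$\left(\left(\left(-37 - 48\right) + \left(\left(6 + 5\right) - 16\right)\right) + 101\right) v{\left(c{\left(-3,4 \right)} \right)} = \left(\left(\left(-37 - 48\right) + \left(\left(6 + 5\right) - 16\right)\right) + 101\right) \frac{1}{8 \left(-9 - 6 + \left(-3 - 3\right)^{2}\right)} = \left(\left(-85 + \left(11 - 16\right)\right) + 101\right) \frac{1}{8 \left(-9 - 6 + \left(-6\right)^{2}\right)} = \left(\left(-85 - 5\right) + 101\right) \frac{1}{8 \left(-9 - 6 + 36\right)} = \left(-90 + 101\right) \frac{1}{8 \cdot 21} = 11 \cdot \frac{1}{8} \cdot \frac{1}{21} = 11 \cdot \frac{1}{168} = \frac{11}{168}$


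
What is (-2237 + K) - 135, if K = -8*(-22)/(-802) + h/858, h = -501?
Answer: -272127327/114686 ≈ -2372.8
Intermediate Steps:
K = -92135/114686 (K = -8*(-22)/(-802) - 501/858 = 176*(-1/802) - 501*1/858 = -88/401 - 167/286 = -92135/114686 ≈ -0.80337)
(-2237 + K) - 135 = (-2237 - 92135/114686) - 135 = -256644717/114686 - 135 = -272127327/114686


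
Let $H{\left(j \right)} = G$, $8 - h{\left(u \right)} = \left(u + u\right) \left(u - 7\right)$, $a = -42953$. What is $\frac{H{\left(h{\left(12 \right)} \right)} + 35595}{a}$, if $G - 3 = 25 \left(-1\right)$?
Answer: $- \frac{35573}{42953} \approx -0.82818$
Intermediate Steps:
$h{\left(u \right)} = 8 - 2 u \left(-7 + u\right)$ ($h{\left(u \right)} = 8 - \left(u + u\right) \left(u - 7\right) = 8 - 2 u \left(-7 + u\right)$)
$G = -22$ ($G = 3 + 25 \left(-1\right) = 3 - 25 = -22$)
$H{\left(j \right)} = -22$
$\frac{H{\left(h{\left(12 \right)} \right)} + 35595}{a} = \frac{-22 + 35595}{-42953} = 35573 \left(- \frac{1}{42953}\right) = - \frac{35573}{42953}$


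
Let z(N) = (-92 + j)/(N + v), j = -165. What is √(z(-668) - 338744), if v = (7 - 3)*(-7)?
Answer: I*√41023208658/348 ≈ 582.02*I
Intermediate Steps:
v = -28 (v = 4*(-7) = -28)
z(N) = -257/(-28 + N) (z(N) = (-92 - 165)/(N - 28) = -257/(-28 + N))
√(z(-668) - 338744) = √(-257/(-28 - 668) - 338744) = √(-257/(-696) - 338744) = √(-257*(-1/696) - 338744) = √(257/696 - 338744) = √(-235765567/696) = I*√41023208658/348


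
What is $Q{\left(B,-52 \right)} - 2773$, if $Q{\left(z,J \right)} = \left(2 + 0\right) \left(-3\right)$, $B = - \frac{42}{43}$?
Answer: $-2779$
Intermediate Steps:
$B = - \frac{42}{43}$ ($B = \left(-42\right) \frac{1}{43} = - \frac{42}{43} \approx -0.97674$)
$Q{\left(z,J \right)} = -6$ ($Q{\left(z,J \right)} = 2 \left(-3\right) = -6$)
$Q{\left(B,-52 \right)} - 2773 = -6 - 2773 = -2779$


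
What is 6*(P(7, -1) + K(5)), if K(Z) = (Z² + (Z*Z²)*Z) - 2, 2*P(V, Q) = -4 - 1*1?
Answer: 3873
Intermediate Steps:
P(V, Q) = -5/2 (P(V, Q) = (-4 - 1*1)/2 = (-4 - 1)/2 = (½)*(-5) = -5/2)
K(Z) = -2 + Z² + Z⁴ (K(Z) = (Z² + Z³*Z) - 2 = (Z² + Z⁴) - 2 = -2 + Z² + Z⁴)
6*(P(7, -1) + K(5)) = 6*(-5/2 + (-2 + 5² + 5⁴)) = 6*(-5/2 + (-2 + 25 + 625)) = 6*(-5/2 + 648) = 6*(1291/2) = 3873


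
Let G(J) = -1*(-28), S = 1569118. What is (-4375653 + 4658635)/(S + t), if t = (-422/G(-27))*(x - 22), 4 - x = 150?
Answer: 8323/46225 ≈ 0.18005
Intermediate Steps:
x = -146 (x = 4 - 1*150 = 4 - 150 = -146)
G(J) = 28
t = 2532 (t = (-422/28)*(-146 - 22) = -422*1/28*(-168) = -211/14*(-168) = 2532)
(-4375653 + 4658635)/(S + t) = (-4375653 + 4658635)/(1569118 + 2532) = 282982/1571650 = 282982*(1/1571650) = 8323/46225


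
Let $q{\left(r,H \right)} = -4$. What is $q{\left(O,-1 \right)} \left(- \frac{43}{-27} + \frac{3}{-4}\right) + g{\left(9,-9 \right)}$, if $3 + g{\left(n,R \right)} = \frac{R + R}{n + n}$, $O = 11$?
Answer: $- \frac{199}{27} \approx -7.3704$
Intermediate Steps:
$g{\left(n,R \right)} = -3 + \frac{R}{n}$ ($g{\left(n,R \right)} = -3 + \frac{R + R}{n + n} = -3 + \frac{2 R}{2 n} = -3 + 2 R \frac{1}{2 n} = -3 + \frac{R}{n}$)
$q{\left(O,-1 \right)} \left(- \frac{43}{-27} + \frac{3}{-4}\right) + g{\left(9,-9 \right)} = - 4 \left(- \frac{43}{-27} + \frac{3}{-4}\right) - \left(3 + \frac{9}{9}\right) = - 4 \left(\left(-43\right) \left(- \frac{1}{27}\right) + 3 \left(- \frac{1}{4}\right)\right) - 4 = - 4 \left(\frac{43}{27} - \frac{3}{4}\right) - 4 = \left(-4\right) \frac{91}{108} - 4 = - \frac{91}{27} - 4 = - \frac{199}{27}$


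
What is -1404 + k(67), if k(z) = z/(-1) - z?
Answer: -1538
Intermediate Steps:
k(z) = -2*z (k(z) = z*(-1) - z = -z - z = -2*z)
-1404 + k(67) = -1404 - 2*67 = -1404 - 134 = -1538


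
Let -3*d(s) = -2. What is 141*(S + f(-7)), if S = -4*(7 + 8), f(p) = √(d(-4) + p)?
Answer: -8460 + 47*I*√57 ≈ -8460.0 + 354.84*I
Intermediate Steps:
d(s) = ⅔ (d(s) = -⅓*(-2) = ⅔)
f(p) = √(⅔ + p)
S = -60 (S = -4*15 = -60)
141*(S + f(-7)) = 141*(-60 + √(6 + 9*(-7))/3) = 141*(-60 + √(6 - 63)/3) = 141*(-60 + √(-57)/3) = 141*(-60 + (I*√57)/3) = 141*(-60 + I*√57/3) = -8460 + 47*I*√57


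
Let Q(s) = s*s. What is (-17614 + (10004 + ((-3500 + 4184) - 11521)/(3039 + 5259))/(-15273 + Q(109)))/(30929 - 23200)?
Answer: -495861019379/217546740864 ≈ -2.2793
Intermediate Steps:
Q(s) = s²
(-17614 + (10004 + ((-3500 + 4184) - 11521)/(3039 + 5259))/(-15273 + Q(109)))/(30929 - 23200) = (-17614 + (10004 + ((-3500 + 4184) - 11521)/(3039 + 5259))/(-15273 + 109²))/(30929 - 23200) = (-17614 + (10004 + (684 - 11521)/8298)/(-15273 + 11881))/7729 = (-17614 + (10004 - 10837*1/8298)/(-3392))*(1/7729) = (-17614 + (10004 - 10837/8298)*(-1/3392))*(1/7729) = (-17614 + (83002355/8298)*(-1/3392))*(1/7729) = (-17614 - 83002355/28146816)*(1/7729) = -495861019379/28146816*1/7729 = -495861019379/217546740864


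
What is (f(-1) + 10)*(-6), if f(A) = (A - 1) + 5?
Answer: -78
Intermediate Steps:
f(A) = 4 + A (f(A) = (-1 + A) + 5 = 4 + A)
(f(-1) + 10)*(-6) = ((4 - 1) + 10)*(-6) = (3 + 10)*(-6) = 13*(-6) = -78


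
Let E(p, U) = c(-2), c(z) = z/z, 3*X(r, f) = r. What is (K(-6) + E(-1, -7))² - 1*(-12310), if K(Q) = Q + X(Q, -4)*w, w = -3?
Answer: 12311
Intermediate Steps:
X(r, f) = r/3
c(z) = 1
E(p, U) = 1
K(Q) = 0 (K(Q) = Q + (Q/3)*(-3) = Q - Q = 0)
(K(-6) + E(-1, -7))² - 1*(-12310) = (0 + 1)² - 1*(-12310) = 1² + 12310 = 1 + 12310 = 12311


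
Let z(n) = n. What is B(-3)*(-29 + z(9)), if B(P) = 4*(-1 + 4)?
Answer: -240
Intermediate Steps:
B(P) = 12 (B(P) = 4*3 = 12)
B(-3)*(-29 + z(9)) = 12*(-29 + 9) = 12*(-20) = -240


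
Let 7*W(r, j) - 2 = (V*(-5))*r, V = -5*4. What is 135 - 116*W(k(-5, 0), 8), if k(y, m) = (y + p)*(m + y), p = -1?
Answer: -347287/7 ≈ -49612.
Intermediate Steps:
V = -20
k(y, m) = (-1 + y)*(m + y) (k(y, m) = (y - 1)*(m + y) = (-1 + y)*(m + y))
W(r, j) = 2/7 + 100*r/7 (W(r, j) = 2/7 + ((-20*(-5))*r)/7 = 2/7 + (100*r)/7 = 2/7 + 100*r/7)
135 - 116*W(k(-5, 0), 8) = 135 - 116*(2/7 + 100*((-5)**2 - 1*0 - 1*(-5) + 0*(-5))/7) = 135 - 116*(2/7 + 100*(25 + 0 + 5 + 0)/7) = 135 - 116*(2/7 + (100/7)*30) = 135 - 116*(2/7 + 3000/7) = 135 - 116*3002/7 = 135 - 348232/7 = -347287/7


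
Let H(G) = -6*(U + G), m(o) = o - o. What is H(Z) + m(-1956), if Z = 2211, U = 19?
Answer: -13380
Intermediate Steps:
m(o) = 0
H(G) = -114 - 6*G (H(G) = -6*(19 + G) = -114 - 6*G)
H(Z) + m(-1956) = (-114 - 6*2211) + 0 = (-114 - 13266) + 0 = -13380 + 0 = -13380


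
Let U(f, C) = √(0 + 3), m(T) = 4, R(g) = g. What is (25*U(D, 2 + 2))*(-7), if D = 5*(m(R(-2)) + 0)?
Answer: -175*√3 ≈ -303.11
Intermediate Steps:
D = 20 (D = 5*(4 + 0) = 5*4 = 20)
U(f, C) = √3
(25*U(D, 2 + 2))*(-7) = (25*√3)*(-7) = -175*√3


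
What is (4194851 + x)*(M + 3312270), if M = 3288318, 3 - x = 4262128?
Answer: -444047957112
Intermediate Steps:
x = -4262125 (x = 3 - 1*4262128 = 3 - 4262128 = -4262125)
(4194851 + x)*(M + 3312270) = (4194851 - 4262125)*(3288318 + 3312270) = -67274*6600588 = -444047957112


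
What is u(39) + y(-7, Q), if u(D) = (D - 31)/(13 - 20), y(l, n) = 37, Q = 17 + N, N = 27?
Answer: 251/7 ≈ 35.857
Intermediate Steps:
Q = 44 (Q = 17 + 27 = 44)
u(D) = 31/7 - D/7 (u(D) = (-31 + D)/(-7) = (-31 + D)*(-1/7) = 31/7 - D/7)
u(39) + y(-7, Q) = (31/7 - 1/7*39) + 37 = (31/7 - 39/7) + 37 = -8/7 + 37 = 251/7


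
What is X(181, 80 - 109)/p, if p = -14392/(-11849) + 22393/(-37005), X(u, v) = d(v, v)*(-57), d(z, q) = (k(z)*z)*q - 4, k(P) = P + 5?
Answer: 72079575411060/38177329 ≈ 1.8880e+6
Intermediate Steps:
k(P) = 5 + P
d(z, q) = -4 + q*z*(5 + z) (d(z, q) = ((5 + z)*z)*q - 4 = (z*(5 + z))*q - 4 = q*z*(5 + z) - 4 = -4 + q*z*(5 + z))
X(u, v) = 228 - 57*v²*(5 + v) (X(u, v) = (-4 + v*v*(5 + v))*(-57) = (-4 + v²*(5 + v))*(-57) = 228 - 57*v²*(5 + v))
p = 267241303/438472245 (p = -14392*(-1/11849) + 22393*(-1/37005) = 14392/11849 - 22393/37005 = 267241303/438472245 ≈ 0.60948)
X(181, 80 - 109)/p = (228 - 57*(80 - 109)²*(5 + (80 - 109)))/(267241303/438472245) = (228 - 57*(-29)²*(5 - 29))*(438472245/267241303) = (228 - 57*841*(-24))*(438472245/267241303) = (228 + 1150488)*(438472245/267241303) = 1150716*(438472245/267241303) = 72079575411060/38177329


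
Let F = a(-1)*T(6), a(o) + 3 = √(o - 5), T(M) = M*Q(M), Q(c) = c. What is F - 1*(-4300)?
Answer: 4192 + 36*I*√6 ≈ 4192.0 + 88.182*I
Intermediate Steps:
T(M) = M² (T(M) = M*M = M²)
a(o) = -3 + √(-5 + o) (a(o) = -3 + √(o - 5) = -3 + √(-5 + o))
F = -108 + 36*I*√6 (F = (-3 + √(-5 - 1))*6² = (-3 + √(-6))*36 = (-3 + I*√6)*36 = -108 + 36*I*√6 ≈ -108.0 + 88.182*I)
F - 1*(-4300) = (-108 + 36*I*√6) - 1*(-4300) = (-108 + 36*I*√6) + 4300 = 4192 + 36*I*√6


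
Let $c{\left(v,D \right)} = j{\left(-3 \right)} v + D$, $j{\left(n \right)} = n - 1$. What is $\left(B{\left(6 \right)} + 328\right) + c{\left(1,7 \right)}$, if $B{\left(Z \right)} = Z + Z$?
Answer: $343$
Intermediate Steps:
$j{\left(n \right)} = -1 + n$
$c{\left(v,D \right)} = D - 4 v$ ($c{\left(v,D \right)} = \left(-1 - 3\right) v + D = - 4 v + D = D - 4 v$)
$B{\left(Z \right)} = 2 Z$
$\left(B{\left(6 \right)} + 328\right) + c{\left(1,7 \right)} = \left(2 \cdot 6 + 328\right) + \left(7 - 4\right) = \left(12 + 328\right) + \left(7 - 4\right) = 340 + 3 = 343$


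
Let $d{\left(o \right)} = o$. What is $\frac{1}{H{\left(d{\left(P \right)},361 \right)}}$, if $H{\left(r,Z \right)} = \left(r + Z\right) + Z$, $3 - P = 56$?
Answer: $\frac{1}{669} \approx 0.0014948$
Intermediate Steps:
$P = -53$ ($P = 3 - 56 = -53$)
$H{\left(r,Z \right)} = r + 2 Z$ ($H{\left(r,Z \right)} = \left(Z + r\right) + Z = r + 2 Z$)
$\frac{1}{H{\left(d{\left(P \right)},361 \right)}} = \frac{1}{-53 + 2 \cdot 361} = \frac{1}{-53 + 722} = \frac{1}{669}$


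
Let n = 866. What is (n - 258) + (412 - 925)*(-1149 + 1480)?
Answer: -169195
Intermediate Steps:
(n - 258) + (412 - 925)*(-1149 + 1480) = (866 - 258) + (412 - 925)*(-1149 + 1480) = 608 - 513*331 = 608 - 169803 = -169195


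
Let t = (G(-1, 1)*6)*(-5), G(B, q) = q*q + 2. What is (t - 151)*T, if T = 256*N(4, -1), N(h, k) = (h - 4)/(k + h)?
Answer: 0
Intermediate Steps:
G(B, q) = 2 + q² (G(B, q) = q² + 2 = 2 + q²)
N(h, k) = (-4 + h)/(h + k)
t = -90 (t = ((2 + 1²)*6)*(-5) = ((2 + 1)*6)*(-5) = (3*6)*(-5) = 18*(-5) = -90)
T = 0 (T = 256*((-4 + 4)/(4 - 1)) = 256*(0/3) = 256*((⅓)*0) = 256*0 = 0)
(t - 151)*T = (-90 - 151)*0 = -241*0 = 0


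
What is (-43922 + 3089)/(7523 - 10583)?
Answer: 4537/340 ≈ 13.344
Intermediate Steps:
(-43922 + 3089)/(7523 - 10583) = -40833/(-3060) = -40833*(-1/3060) = 4537/340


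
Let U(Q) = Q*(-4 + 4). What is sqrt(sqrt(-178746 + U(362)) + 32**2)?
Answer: sqrt(1024 + 31*I*sqrt(186)) ≈ 32.648 + 6.4748*I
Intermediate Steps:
U(Q) = 0 (U(Q) = Q*0 = 0)
sqrt(sqrt(-178746 + U(362)) + 32**2) = sqrt(sqrt(-178746 + 0) + 32**2) = sqrt(sqrt(-178746) + 1024) = sqrt(31*I*sqrt(186) + 1024) = sqrt(1024 + 31*I*sqrt(186))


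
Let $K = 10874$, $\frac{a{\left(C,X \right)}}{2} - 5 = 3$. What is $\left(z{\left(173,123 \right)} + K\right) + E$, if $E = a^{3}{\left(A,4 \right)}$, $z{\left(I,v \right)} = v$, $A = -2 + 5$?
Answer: $15093$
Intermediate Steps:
$A = 3$
$a{\left(C,X \right)} = 16$ ($a{\left(C,X \right)} = 10 + 2 \cdot 3 = 10 + 6 = 16$)
$E = 4096$ ($E = 16^{3} = 4096$)
$\left(z{\left(173,123 \right)} + K\right) + E = \left(123 + 10874\right) + 4096 = 10997 + 4096 = 15093$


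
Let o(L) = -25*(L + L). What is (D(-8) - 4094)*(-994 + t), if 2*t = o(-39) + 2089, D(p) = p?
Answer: -4206601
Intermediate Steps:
o(L) = -50*L
t = 4039/2 (t = (-50*(-39) + 2089)/2 = (1950 + 2089)/2 = (½)*4039 = 4039/2 ≈ 2019.5)
(D(-8) - 4094)*(-994 + t) = (-8 - 4094)*(-994 + 4039/2) = -4102*2051/2 = -4206601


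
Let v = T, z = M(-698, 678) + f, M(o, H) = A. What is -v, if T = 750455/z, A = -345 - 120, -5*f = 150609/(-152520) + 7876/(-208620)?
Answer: 397975321978200/246486360943 ≈ 1614.6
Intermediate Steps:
f = 108737657/530312040 (f = -(150609/(-152520) + 7876/(-208620))/5 = -(150609*(-1/152520) + 7876*(-1/208620))/5 = -(-50203/50840 - 1969/52155)/5 = -⅕*(-108737657/106062408) = 108737657/530312040 ≈ 0.20504)
A = -465
M(o, H) = -465
z = -246486360943/530312040 (z = -465 + 108737657/530312040 = -246486360943/530312040 ≈ -464.79)
T = -397975321978200/246486360943 (T = 750455/(-246486360943/530312040) = 750455*(-530312040/246486360943) = -397975321978200/246486360943 ≈ -1614.6)
v = -397975321978200/246486360943 ≈ -1614.6
-v = -1*(-397975321978200/246486360943) = 397975321978200/246486360943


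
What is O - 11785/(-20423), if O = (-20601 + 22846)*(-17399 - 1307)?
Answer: -857663260525/20423 ≈ -4.1995e+7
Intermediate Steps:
O = -41994970 (O = 2245*(-18706) = -41994970)
O - 11785/(-20423) = -41994970 - 11785/(-20423) = -41994970 - 11785*(-1)/20423 = -41994970 - 1*(-11785/20423) = -41994970 + 11785/20423 = -857663260525/20423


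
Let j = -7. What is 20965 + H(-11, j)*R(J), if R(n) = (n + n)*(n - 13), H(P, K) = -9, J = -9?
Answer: 17401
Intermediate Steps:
R(n) = 2*n*(-13 + n) (R(n) = (2*n)*(-13 + n) = 2*n*(-13 + n))
20965 + H(-11, j)*R(J) = 20965 - 18*(-9)*(-13 - 9) = 20965 - 18*(-9)*(-22) = 20965 - 9*396 = 20965 - 3564 = 17401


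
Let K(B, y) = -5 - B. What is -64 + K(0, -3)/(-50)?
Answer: -639/10 ≈ -63.900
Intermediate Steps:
-64 + K(0, -3)/(-50) = -64 + (-5 - 1*0)/(-50) = -64 + (-5 + 0)*(-1/50) = -64 - 5*(-1/50) = -64 + ⅒ = -639/10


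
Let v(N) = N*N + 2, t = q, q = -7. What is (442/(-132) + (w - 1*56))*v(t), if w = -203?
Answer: -294355/22 ≈ -13380.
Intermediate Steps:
t = -7
v(N) = 2 + N**2 (v(N) = N**2 + 2 = 2 + N**2)
(442/(-132) + (w - 1*56))*v(t) = (442/(-132) + (-203 - 1*56))*(2 + (-7)**2) = (442*(-1/132) + (-203 - 56))*(2 + 49) = (-221/66 - 259)*51 = -17315/66*51 = -294355/22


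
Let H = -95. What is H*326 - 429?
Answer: -31399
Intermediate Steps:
H*326 - 429 = -95*326 - 429 = -30970 - 429 = -31399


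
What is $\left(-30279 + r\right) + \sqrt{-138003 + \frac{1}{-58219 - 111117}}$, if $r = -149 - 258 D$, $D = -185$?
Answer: $17302 + \frac{i \sqrt{989297996965006}}{84668} \approx 17302.0 + 371.49 i$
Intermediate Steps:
$r = 47581$ ($r = -149 - -47730 = -149 + 47730 = 47581$)
$\left(-30279 + r\right) + \sqrt{-138003 + \frac{1}{-58219 - 111117}} = \left(-30279 + 47581\right) + \sqrt{-138003 + \frac{1}{-58219 - 111117}} = 17302 + \sqrt{-138003 + \frac{1}{-169336}} = 17302 + \sqrt{-138003 - \frac{1}{169336}} = 17302 + \sqrt{- \frac{23368876009}{169336}} = 17302 + \frac{i \sqrt{989297996965006}}{84668}$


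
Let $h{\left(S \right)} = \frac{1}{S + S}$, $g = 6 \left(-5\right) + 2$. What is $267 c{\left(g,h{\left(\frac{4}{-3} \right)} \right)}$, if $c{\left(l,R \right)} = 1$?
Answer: $267$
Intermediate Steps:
$g = -28$ ($g = -30 + 2 = -28$)
$h{\left(S \right)} = \frac{1}{2 S}$
$267 c{\left(g,h{\left(\frac{4}{-3} \right)} \right)} = 267 \cdot 1 = 267$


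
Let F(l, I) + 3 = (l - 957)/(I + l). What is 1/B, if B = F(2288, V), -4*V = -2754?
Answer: -5953/15197 ≈ -0.39172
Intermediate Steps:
V = 1377/2 (V = -¼*(-2754) = 1377/2 ≈ 688.50)
F(l, I) = -3 + (-957 + l)/(I + l) (F(l, I) = -3 + (l - 957)/(I + l) = -3 + (-957 + l)/(I + l))
B = -15197/5953 (B = (-957 - 3*1377/2 - 2*2288)/(1377/2 + 2288) = (-957 - 4131/2 - 4576)/(5953/2) = (2/5953)*(-15197/2) = -15197/5953 ≈ -2.5528)
1/B = 1/(-15197/5953) = -5953/15197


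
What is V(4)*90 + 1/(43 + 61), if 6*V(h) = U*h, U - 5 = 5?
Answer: 62401/104 ≈ 600.01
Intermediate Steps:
U = 10 (U = 5 + 5 = 10)
V(h) = 5*h/3 (V(h) = (10*h)/6 = 5*h/3)
V(4)*90 + 1/(43 + 61) = ((5/3)*4)*90 + 1/(43 + 61) = (20/3)*90 + 1/104 = 600 + 1/104 = 62401/104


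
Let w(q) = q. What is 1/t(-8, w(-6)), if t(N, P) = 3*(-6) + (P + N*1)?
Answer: -1/32 ≈ -0.031250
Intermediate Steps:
t(N, P) = -18 + N + P (t(N, P) = -18 + (P + N) = -18 + (N + P) = -18 + N + P)
1/t(-8, w(-6)) = 1/(-18 - 8 - 6) = 1/(-32) = -1/32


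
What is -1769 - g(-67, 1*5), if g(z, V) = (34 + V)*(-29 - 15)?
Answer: -53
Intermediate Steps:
g(z, V) = -1496 - 44*V (g(z, V) = (34 + V)*(-44) = -1496 - 44*V)
-1769 - g(-67, 1*5) = -1769 - (-1496 - 44*5) = -1769 - (-1496 - 220) = -1769 - 1*(-1716) = -1769 + 1716 = -53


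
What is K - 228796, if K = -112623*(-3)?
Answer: 109073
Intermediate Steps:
K = 337869
K - 228796 = 337869 - 228796 = 109073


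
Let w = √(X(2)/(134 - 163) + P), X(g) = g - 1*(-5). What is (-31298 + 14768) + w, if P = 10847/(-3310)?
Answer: -16530 + I*√32418990670/95990 ≈ -16530.0 + 1.8757*I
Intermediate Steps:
X(g) = 5 + g (X(g) = g + 5 = 5 + g)
P = -10847/3310 (P = 10847*(-1/3310) = -10847/3310 ≈ -3.2770)
w = I*√32418990670/95990 (w = √((5 + 2)/(134 - 163) - 10847/3310) = √(7/(-29) - 10847/3310) = √(-1/29*7 - 10847/3310) = √(-7/29 - 10847/3310) = √(-337733/95990) = I*√32418990670/95990 ≈ 1.8757*I)
(-31298 + 14768) + w = (-31298 + 14768) + I*√32418990670/95990 = -16530 + I*√32418990670/95990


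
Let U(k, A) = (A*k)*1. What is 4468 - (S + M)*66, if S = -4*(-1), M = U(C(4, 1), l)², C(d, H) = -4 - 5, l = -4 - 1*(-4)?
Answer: 4204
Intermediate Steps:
l = 0 (l = -4 + 4 = 0)
C(d, H) = -9
U(k, A) = A*k
M = 0 (M = (0*(-9))² = 0² = 0)
S = 4
4468 - (S + M)*66 = 4468 - (4 + 0)*66 = 4468 - 4*66 = 4468 - 1*264 = 4468 - 264 = 4204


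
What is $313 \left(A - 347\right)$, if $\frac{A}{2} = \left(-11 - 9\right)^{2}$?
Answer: $141789$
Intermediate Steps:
$A = 800$ ($A = 2 \left(-11 - 9\right)^{2} = 2 \left(-20\right)^{2} = 2 \cdot 400 = 800$)
$313 \left(A - 347\right) = 313 \left(800 - 347\right) = 313 \cdot 453 = 141789$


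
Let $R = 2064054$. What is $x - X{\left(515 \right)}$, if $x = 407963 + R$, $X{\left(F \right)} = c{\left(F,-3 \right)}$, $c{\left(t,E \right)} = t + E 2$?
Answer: $2471508$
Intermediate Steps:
$c{\left(t,E \right)} = t + 2 E$
$X{\left(F \right)} = -6 + F$ ($X{\left(F \right)} = F + 2 \left(-3\right) = F - 6 = -6 + F$)
$x = 2472017$ ($x = 407963 + 2064054 = 2472017$)
$x - X{\left(515 \right)} = 2472017 - \left(-6 + 515\right) = 2472017 - 509 = 2471508$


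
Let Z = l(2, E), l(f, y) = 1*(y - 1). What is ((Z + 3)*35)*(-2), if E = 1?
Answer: -210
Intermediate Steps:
l(f, y) = -1 + y (l(f, y) = 1*(-1 + y) = -1 + y)
Z = 0 (Z = -1 + 1 = 0)
((Z + 3)*35)*(-2) = ((0 + 3)*35)*(-2) = (3*35)*(-2) = 105*(-2) = -210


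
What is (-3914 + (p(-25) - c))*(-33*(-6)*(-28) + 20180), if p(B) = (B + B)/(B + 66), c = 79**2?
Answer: -6094503580/41 ≈ -1.4865e+8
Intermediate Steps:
c = 6241
p(B) = 2*B/(66 + B) (p(B) = (2*B)/(66 + B) = 2*B/(66 + B))
(-3914 + (p(-25) - c))*(-33*(-6)*(-28) + 20180) = (-3914 + (2*(-25)/(66 - 25) - 1*6241))*(-33*(-6)*(-28) + 20180) = (-3914 + (2*(-25)/41 - 6241))*(198*(-28) + 20180) = (-3914 + (2*(-25)*(1/41) - 6241))*(-5544 + 20180) = (-3914 + (-50/41 - 6241))*14636 = (-3914 - 255931/41)*14636 = -416405/41*14636 = -6094503580/41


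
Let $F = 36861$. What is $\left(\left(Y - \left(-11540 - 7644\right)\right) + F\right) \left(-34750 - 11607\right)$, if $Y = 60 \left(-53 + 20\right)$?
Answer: $-2506291205$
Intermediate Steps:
$Y = -1980$ ($Y = 60 \left(-33\right) = -1980$)
$\left(\left(Y - \left(-11540 - 7644\right)\right) + F\right) \left(-34750 - 11607\right) = \left(\left(-1980 - \left(-11540 - 7644\right)\right) + 36861\right) \left(-34750 - 11607\right) = \left(\left(-1980 - -19184\right) + 36861\right) \left(-46357\right) = \left(\left(-1980 + 19184\right) + 36861\right) \left(-46357\right) = \left(17204 + 36861\right) \left(-46357\right) = 54065 \left(-46357\right) = -2506291205$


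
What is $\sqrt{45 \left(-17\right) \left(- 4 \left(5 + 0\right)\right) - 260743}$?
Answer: $i \sqrt{245443} \approx 495.42 i$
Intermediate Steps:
$\sqrt{45 \left(-17\right) \left(- 4 \left(5 + 0\right)\right) - 260743} = \sqrt{- 765 \left(\left(-4\right) 5\right) - 260743} = \sqrt{\left(-765\right) \left(-20\right) - 260743} = \sqrt{15300 - 260743} = \sqrt{-245443} = i \sqrt{245443}$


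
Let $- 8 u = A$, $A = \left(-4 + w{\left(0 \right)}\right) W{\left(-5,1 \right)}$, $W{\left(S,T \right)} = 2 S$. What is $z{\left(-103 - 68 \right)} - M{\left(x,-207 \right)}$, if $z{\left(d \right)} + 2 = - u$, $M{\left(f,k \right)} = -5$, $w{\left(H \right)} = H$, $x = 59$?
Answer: $8$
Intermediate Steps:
$A = 40$ ($A = \left(-4 + 0\right) 2 \left(-5\right) = \left(-4\right) \left(-10\right) = 40$)
$u = -5$ ($u = \left(- \frac{1}{8}\right) 40 = -5$)
$z{\left(d \right)} = 3$ ($z{\left(d \right)} = -2 - -5 = -2 + 5 = 3$)
$z{\left(-103 - 68 \right)} - M{\left(x,-207 \right)} = 3 - -5 = 3 + 5 = 8$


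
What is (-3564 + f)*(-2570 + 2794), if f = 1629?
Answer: -433440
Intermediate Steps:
(-3564 + f)*(-2570 + 2794) = (-3564 + 1629)*(-2570 + 2794) = -1935*224 = -433440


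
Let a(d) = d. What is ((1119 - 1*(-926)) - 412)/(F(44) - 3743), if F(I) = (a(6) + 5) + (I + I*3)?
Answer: -1633/3556 ≈ -0.45922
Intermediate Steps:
F(I) = 11 + 4*I (F(I) = (6 + 5) + (I + I*3) = 11 + (I + 3*I) = 11 + 4*I)
((1119 - 1*(-926)) - 412)/(F(44) - 3743) = ((1119 - 1*(-926)) - 412)/((11 + 4*44) - 3743) = ((1119 + 926) - 412)/((11 + 176) - 3743) = (2045 - 412)/(187 - 3743) = 1633/(-3556) = 1633*(-1/3556) = -1633/3556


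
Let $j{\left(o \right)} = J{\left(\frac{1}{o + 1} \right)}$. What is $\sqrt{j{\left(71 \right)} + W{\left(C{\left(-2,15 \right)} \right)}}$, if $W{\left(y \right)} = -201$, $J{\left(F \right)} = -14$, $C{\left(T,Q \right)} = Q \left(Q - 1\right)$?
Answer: $i \sqrt{215} \approx 14.663 i$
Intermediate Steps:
$C{\left(T,Q \right)} = Q \left(-1 + Q\right)$
$j{\left(o \right)} = -14$
$\sqrt{j{\left(71 \right)} + W{\left(C{\left(-2,15 \right)} \right)}} = \sqrt{-14 - 201} = \sqrt{-215} = i \sqrt{215}$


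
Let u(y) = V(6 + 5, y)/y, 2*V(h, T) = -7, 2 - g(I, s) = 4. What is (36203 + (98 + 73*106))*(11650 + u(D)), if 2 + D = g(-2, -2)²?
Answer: 2051909127/4 ≈ 5.1298e+8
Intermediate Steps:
g(I, s) = -2 (g(I, s) = 2 - 1*4 = 2 - 4 = -2)
V(h, T) = -7/2 (V(h, T) = (½)*(-7) = -7/2)
D = 2 (D = -2 + (-2)² = -2 + 4 = 2)
u(y) = -7/(2*y)
(36203 + (98 + 73*106))*(11650 + u(D)) = (36203 + (98 + 73*106))*(11650 - 7/2/2) = (36203 + (98 + 7738))*(11650 - 7/2*½) = (36203 + 7836)*(11650 - 7/4) = 44039*(46593/4) = 2051909127/4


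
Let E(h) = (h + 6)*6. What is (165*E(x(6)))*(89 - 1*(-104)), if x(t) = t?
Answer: 2292840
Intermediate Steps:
E(h) = 36 + 6*h (E(h) = (6 + h)*6 = 36 + 6*h)
(165*E(x(6)))*(89 - 1*(-104)) = (165*(36 + 6*6))*(89 - 1*(-104)) = (165*(36 + 36))*(89 + 104) = (165*72)*193 = 11880*193 = 2292840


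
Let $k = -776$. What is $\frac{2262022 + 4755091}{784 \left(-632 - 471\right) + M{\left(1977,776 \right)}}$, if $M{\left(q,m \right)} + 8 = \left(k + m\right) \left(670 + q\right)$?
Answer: $- \frac{7017113}{864760} \approx -8.1145$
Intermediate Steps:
$M{\left(q,m \right)} = -8 + \left(-776 + m\right) \left(670 + q\right)$
$\frac{2262022 + 4755091}{784 \left(-632 - 471\right) + M{\left(1977,776 \right)}} = \frac{2262022 + 4755091}{784 \left(-632 - 471\right) + \left(-519928 - 1534152 + 670 \cdot 776 + 776 \cdot 1977\right)} = \frac{7017113}{784 \left(-1103\right) + \left(-519928 - 1534152 + 519920 + 1534152\right)} = \frac{7017113}{-864752 - 8} = \frac{7017113}{-864760} = 7017113 \left(- \frac{1}{864760}\right) = - \frac{7017113}{864760}$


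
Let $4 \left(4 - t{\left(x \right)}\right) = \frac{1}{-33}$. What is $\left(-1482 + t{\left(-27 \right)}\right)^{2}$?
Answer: $\frac{38062059025}{17424} \approx 2.1845 \cdot 10^{6}$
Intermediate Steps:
$t{\left(x \right)} = \frac{529}{132}$ ($t{\left(x \right)} = 4 - \frac{1}{4 \left(-33\right)} = 4 - - \frac{1}{132} = 4 + \frac{1}{132} = \frac{529}{132}$)
$\left(-1482 + t{\left(-27 \right)}\right)^{2} = \left(-1482 + \frac{529}{132}\right)^{2} = \left(- \frac{195095}{132}\right)^{2} = \frac{38062059025}{17424}$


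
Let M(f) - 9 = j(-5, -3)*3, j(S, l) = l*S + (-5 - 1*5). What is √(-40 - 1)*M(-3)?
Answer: 24*I*√41 ≈ 153.68*I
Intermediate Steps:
j(S, l) = -10 + S*l (j(S, l) = S*l + (-5 - 5) = S*l - 10 = -10 + S*l)
M(f) = 24 (M(f) = 9 + (-10 - 5*(-3))*3 = 9 + (-10 + 15)*3 = 9 + 5*3 = 9 + 15 = 24)
√(-40 - 1)*M(-3) = √(-40 - 1)*24 = √(-41)*24 = (I*√41)*24 = 24*I*√41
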